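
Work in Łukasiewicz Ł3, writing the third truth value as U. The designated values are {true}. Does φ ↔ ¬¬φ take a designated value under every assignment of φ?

Yes

Every assignment of φ over {true, U, false} gives a value in {true}.
In particular, with φ=U: φ ↔ ¬¬φ = true.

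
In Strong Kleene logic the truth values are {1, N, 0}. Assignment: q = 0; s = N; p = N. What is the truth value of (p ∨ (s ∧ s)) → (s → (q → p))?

1

s ∧ s = N ∧ N = N
p ∨ (s ∧ s) = N ∨ N = N
q → p = 0 → N = 1  [¬0 ∨ N]
s → (q → p) = N → 1 = 1
(p ∨ (s ∧ s)) → (s → (q → p)) = N → 1 = 1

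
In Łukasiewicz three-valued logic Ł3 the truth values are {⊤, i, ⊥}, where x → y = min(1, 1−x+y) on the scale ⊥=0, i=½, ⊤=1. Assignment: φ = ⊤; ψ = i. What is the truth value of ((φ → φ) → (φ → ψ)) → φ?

⊤

φ → φ = ⊤ → ⊤ = ⊤
φ → ψ = ⊤ → i = i  [min(1, 1−1+½)]
(φ → φ) → (φ → ψ) = ⊤ → i = i
((φ → φ) → (φ → ψ)) → φ = i → ⊤ = ⊤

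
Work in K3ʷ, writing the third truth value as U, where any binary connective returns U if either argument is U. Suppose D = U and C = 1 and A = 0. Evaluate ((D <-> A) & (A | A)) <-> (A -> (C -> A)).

U

D <-> A = U <-> 0 = U
A | A = 0 | 0 = 0
(D <-> A) & (A | A) = U & 0 = U
C -> A = 1 -> 0 = 0
A -> (C -> A) = 0 -> 0 = 1
((D <-> A) & (A | A)) <-> (A -> (C -> A)) = U <-> 1 = U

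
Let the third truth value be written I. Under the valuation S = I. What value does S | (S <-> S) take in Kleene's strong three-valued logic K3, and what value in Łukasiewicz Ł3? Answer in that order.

I; True

In Kleene's strong three-valued logic K3: S <-> S = I <-> I = I
S | (S <-> S) = I | I = I
In Łukasiewicz Ł3: S <-> S = I <-> I = True
S | (S <-> S) = I | True = True
They differ because Kleene's strong three-valued logic K3 and Łukasiewicz Ł3 treat I differently under implication.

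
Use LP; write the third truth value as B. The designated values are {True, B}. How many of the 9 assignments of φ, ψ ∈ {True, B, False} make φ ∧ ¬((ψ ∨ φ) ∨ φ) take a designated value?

2

Designated under: (φ=B, ψ=B); (φ=B, ψ=False).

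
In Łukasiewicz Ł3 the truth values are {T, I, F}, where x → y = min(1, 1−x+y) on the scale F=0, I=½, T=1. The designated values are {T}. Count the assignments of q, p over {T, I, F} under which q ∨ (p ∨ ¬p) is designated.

Of the 9 assignments, 7 give a value in {T}.

7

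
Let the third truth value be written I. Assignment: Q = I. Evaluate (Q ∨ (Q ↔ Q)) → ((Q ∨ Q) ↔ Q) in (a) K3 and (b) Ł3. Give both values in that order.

In K3: Q ↔ Q = I ↔ I = I
Q ∨ (Q ↔ Q) = I ∨ I = I
Q ∨ Q = I ∨ I = I
(Q ∨ Q) ↔ Q = I ↔ I = I
(Q ∨ (Q ↔ Q)) → ((Q ∨ Q) ↔ Q) = I → I = I
In Ł3: Q ↔ Q = I ↔ I = true  [1 − |½−½|]
Q ∨ (Q ↔ Q) = I ∨ true = true
Q ∨ Q = I ∨ I = I
(Q ∨ Q) ↔ Q = I ↔ I = true
(Q ∨ (Q ↔ Q)) → ((Q ∨ Q) ↔ Q) = true → true = true
They differ because K3 and Ł3 treat I differently under implication.

I; true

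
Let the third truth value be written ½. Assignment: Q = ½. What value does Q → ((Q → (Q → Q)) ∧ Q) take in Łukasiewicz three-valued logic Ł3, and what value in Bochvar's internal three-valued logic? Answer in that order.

In Łukasiewicz three-valued logic Ł3: Q → Q = ½ → ½ = 1
Q → (Q → Q) = ½ → 1 = 1
(Q → (Q → Q)) ∧ Q = 1 ∧ ½ = ½
Q → ((Q → (Q → Q)) ∧ Q) = ½ → ½ = 1
In Bochvar's internal three-valued logic: Q → Q = ½ → ½ = ½
Q → (Q → Q) = ½ → ½ = ½
(Q → (Q → Q)) ∧ Q = ½ ∧ ½ = ½
Q → ((Q → (Q → Q)) ∧ Q) = ½ → ½ = ½
They differ because Łukasiewicz three-valued logic Ł3 and Bochvar's internal three-valued logic treat ½ differently under the binary connectives.

1; ½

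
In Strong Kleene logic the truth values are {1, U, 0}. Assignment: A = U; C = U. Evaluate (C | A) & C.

U

C | A = U | U = U
(C | A) & C = U & U = U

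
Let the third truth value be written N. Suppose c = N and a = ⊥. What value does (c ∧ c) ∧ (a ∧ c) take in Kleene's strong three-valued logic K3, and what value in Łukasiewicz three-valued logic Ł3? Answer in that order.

In Kleene's strong three-valued logic K3: c ∧ c = N ∧ N = N
a ∧ c = ⊥ ∧ N = ⊥
(c ∧ c) ∧ (a ∧ c) = N ∧ ⊥ = ⊥
In Łukasiewicz three-valued logic Ł3: c ∧ c = N ∧ N = N
a ∧ c = ⊥ ∧ N = ⊥
(c ∧ c) ∧ (a ∧ c) = N ∧ ⊥ = ⊥

⊥; ⊥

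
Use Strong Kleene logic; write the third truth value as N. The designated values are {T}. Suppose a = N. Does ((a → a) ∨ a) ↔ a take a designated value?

a → a = N → N = N  [¬N ∨ N]
(a → a) ∨ a = N ∨ N = N
((a → a) ∨ a) ↔ a = N ↔ N = N
N ∉ {T}.

No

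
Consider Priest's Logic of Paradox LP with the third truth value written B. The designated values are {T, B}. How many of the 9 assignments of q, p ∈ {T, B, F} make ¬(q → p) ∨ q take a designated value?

6

Of the 9 assignments, 6 give a value in {T, B}.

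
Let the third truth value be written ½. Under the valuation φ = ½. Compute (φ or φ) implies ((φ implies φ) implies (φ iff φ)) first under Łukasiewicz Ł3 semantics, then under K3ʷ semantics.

In Łukasiewicz Ł3: φ or φ = ½ or ½ = ½
φ implies φ = ½ implies ½ = true  [min(1, 1−½+½)]
φ iff φ = ½ iff ½ = true
(φ implies φ) implies (φ iff φ) = true implies true = true
(φ or φ) implies ((φ implies φ) implies (φ iff φ)) = ½ implies true = true
In K3ʷ: φ or φ = ½ or ½ = ½
φ implies φ = ½ implies ½ = ½
φ iff φ = ½ iff ½ = ½
(φ implies φ) implies (φ iff φ) = ½ implies ½ = ½
(φ or φ) implies ((φ implies φ) implies (φ iff φ)) = ½ implies ½ = ½
They differ because Łukasiewicz Ł3 and K3ʷ treat ½ differently under the binary connectives.

true; ½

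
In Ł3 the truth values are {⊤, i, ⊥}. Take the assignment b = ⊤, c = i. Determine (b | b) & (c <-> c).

⊤

b | b = ⊤ | ⊤ = ⊤
c <-> c = i <-> i = ⊤  [1 − |½−½|]
(b | b) & (c <-> c) = ⊤ & ⊤ = ⊤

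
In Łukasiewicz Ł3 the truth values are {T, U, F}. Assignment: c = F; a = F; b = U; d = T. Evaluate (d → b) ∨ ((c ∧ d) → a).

d → b = T → U = U  [min(1, 1−1+½)]
c ∧ d = F ∧ T = F
(c ∧ d) → a = F → F = T
(d → b) ∨ ((c ∧ d) → a) = U ∨ T = T

T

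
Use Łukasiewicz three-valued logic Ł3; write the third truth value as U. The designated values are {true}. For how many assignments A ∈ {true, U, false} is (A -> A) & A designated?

1

A=true: true ✓
A=U: U ·
A=false: false ·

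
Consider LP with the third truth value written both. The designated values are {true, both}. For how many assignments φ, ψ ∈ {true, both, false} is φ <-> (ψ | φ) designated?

8

Of the 9 assignments, 8 give a value in {true, both}.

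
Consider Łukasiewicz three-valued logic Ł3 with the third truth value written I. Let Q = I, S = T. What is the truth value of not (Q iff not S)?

I

not S = not T = F
Q iff not S = I iff F = I
not (Q iff not S) = not I = I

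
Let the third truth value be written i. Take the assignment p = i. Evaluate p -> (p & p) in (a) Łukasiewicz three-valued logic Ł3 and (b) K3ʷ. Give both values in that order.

T; i

In Łukasiewicz three-valued logic Ł3: p & p = i & i = i
p -> (p & p) = i -> i = T
In K3ʷ: p & p = i & i = i
p -> (p & p) = i -> i = i  [any arg is the third value ⇒ result is the third value]
They differ because Łukasiewicz three-valued logic Ł3 and K3ʷ treat i differently under the binary connectives.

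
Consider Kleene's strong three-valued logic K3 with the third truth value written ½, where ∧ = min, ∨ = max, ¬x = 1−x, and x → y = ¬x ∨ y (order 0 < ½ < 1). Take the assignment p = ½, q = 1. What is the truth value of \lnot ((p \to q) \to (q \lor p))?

p \to q = ½ \to 1 = 1  [\lnot ½ \lor 1]
q \lor p = 1 \lor ½ = 1
(p \to q) \to (q \lor p) = 1 \to 1 = 1
\lnot ((p \to q) \to (q \lor p)) = \lnot 1 = 0

0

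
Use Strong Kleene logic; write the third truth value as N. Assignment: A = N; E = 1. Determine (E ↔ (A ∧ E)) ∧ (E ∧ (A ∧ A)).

A ∧ E = N ∧ 1 = N
E ↔ (A ∧ E) = 1 ↔ N = N
A ∧ A = N ∧ N = N
E ∧ (A ∧ A) = 1 ∧ N = N
(E ↔ (A ∧ E)) ∧ (E ∧ (A ∧ A)) = N ∧ N = N

N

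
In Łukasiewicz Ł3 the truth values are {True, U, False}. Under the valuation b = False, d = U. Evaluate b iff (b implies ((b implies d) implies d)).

b implies d = False implies U = True  [min(1, 1−0+½)]
(b implies d) implies d = True implies U = U
b implies ((b implies d) implies d) = False implies U = True
b iff (b implies ((b implies d) implies d)) = False iff True = False

False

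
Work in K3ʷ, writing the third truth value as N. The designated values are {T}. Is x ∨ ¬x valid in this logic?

No

Countermodel: x=N gives N, which is not designated.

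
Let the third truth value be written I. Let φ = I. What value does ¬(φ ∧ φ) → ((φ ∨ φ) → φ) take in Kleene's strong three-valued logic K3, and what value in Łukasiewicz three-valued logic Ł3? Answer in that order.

In Kleene's strong three-valued logic K3: φ ∧ φ = I ∧ I = I
¬(φ ∧ φ) = ¬I = I
φ ∨ φ = I ∨ I = I
(φ ∨ φ) → φ = I → I = I  [¬I ∨ I]
¬(φ ∧ φ) → ((φ ∨ φ) → φ) = I → I = I
In Łukasiewicz three-valued logic Ł3: φ ∧ φ = I ∧ I = I
¬(φ ∧ φ) = ¬I = I
φ ∨ φ = I ∨ I = I
(φ ∨ φ) → φ = I → I = True  [min(1, 1−½+½)]
¬(φ ∧ φ) → ((φ ∨ φ) → φ) = I → True = True
They differ because Kleene's strong three-valued logic K3 and Łukasiewicz three-valued logic Ł3 treat I differently under implication.

I; True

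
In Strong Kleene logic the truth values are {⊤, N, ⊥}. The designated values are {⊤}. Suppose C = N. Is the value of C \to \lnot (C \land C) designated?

No

C \land C = N \land N = N
\lnot (C \land C) = \lnot N = N
C \to \lnot (C \land C) = N \to N = N  [\lnot N \lor N]
N ∉ {⊤}.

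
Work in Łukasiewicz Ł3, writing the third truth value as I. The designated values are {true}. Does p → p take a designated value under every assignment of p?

Every assignment of p over {true, I, false} gives a value in {true}.
In particular, with p=I: p → p = true.

Yes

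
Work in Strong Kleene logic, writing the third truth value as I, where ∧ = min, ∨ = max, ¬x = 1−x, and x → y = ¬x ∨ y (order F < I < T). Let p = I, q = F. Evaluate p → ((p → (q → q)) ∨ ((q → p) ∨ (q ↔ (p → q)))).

T

q → q = F → F = T
p → (q → q) = I → T = T  [¬I ∨ T]
q → p = F → I = T
p → q = I → F = I
q ↔ (p → q) = F ↔ I = I
(q → p) ∨ (q ↔ (p → q)) = T ∨ I = T
(p → (q → q)) ∨ ((q → p) ∨ (q ↔ (p → q))) = T ∨ T = T
p → ((p → (q → q)) ∨ ((q → p) ∨ (q ↔ (p → q)))) = I → T = T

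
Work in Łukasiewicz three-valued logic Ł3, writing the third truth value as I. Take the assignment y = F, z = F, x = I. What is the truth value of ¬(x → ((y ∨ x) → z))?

F

y ∨ x = F ∨ I = I
(y ∨ x) → z = I → F = I  [min(1, 1−½+0)]
x → ((y ∨ x) → z) = I → I = T
¬(x → ((y ∨ x) → z)) = ¬T = F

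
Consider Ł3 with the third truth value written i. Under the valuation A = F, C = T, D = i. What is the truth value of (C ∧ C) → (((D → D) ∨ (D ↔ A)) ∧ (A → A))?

T

C ∧ C = T ∧ T = T
D → D = i → i = T
D ↔ A = i ↔ F = i
(D → D) ∨ (D ↔ A) = T ∨ i = T
A → A = F → F = T
((D → D) ∨ (D ↔ A)) ∧ (A → A) = T ∧ T = T
(C ∧ C) → (((D → D) ∨ (D ↔ A)) ∧ (A → A)) = T → T = T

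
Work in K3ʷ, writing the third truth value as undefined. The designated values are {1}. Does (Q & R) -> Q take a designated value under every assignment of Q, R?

No

Countermodel: Q=1, R=undefined gives undefined, which is not designated.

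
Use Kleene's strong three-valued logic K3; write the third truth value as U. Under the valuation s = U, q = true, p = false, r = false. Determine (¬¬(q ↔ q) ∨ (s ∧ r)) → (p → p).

q ↔ q = true ↔ true = true
¬(q ↔ q) = ¬true = false
¬¬(q ↔ q) = ¬false = true
s ∧ r = U ∧ false = false
¬¬(q ↔ q) ∨ (s ∧ r) = true ∨ false = true
p → p = false → false = true
(¬¬(q ↔ q) ∨ (s ∧ r)) → (p → p) = true → true = true

true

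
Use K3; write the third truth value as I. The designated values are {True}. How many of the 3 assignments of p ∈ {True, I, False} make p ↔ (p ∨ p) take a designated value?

2

p=True: True ✓
p=I: I ·
p=False: True ✓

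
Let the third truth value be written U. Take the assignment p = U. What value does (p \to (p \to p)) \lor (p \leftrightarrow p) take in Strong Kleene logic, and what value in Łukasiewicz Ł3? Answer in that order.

In Strong Kleene logic: p \to p = U \to U = U  [\lnot U \lor U]
p \to (p \to p) = U \to U = U
p \leftrightarrow p = U \leftrightarrow U = U
(p \to (p \to p)) \lor (p \leftrightarrow p) = U \lor U = U
In Łukasiewicz Ł3: p \to p = U \to U = true  [min(1, 1−½+½)]
p \to (p \to p) = U \to true = true
p \leftrightarrow p = U \leftrightarrow U = true
(p \to (p \to p)) \lor (p \leftrightarrow p) = true \lor true = true
They differ because Strong Kleene logic and Łukasiewicz Ł3 treat U differently under implication.

U; true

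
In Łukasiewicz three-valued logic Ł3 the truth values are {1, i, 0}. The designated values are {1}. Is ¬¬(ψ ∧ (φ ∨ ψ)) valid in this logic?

No

Countermodel: ψ=i, φ=1 gives i, which is not designated.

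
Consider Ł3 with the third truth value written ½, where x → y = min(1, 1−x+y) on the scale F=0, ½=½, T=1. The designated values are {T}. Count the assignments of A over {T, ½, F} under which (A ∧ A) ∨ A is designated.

A=T: T ✓
A=½: ½ ·
A=F: F ·

1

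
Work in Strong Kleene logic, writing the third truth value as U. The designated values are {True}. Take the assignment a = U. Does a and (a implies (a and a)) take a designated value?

No

a and a = U and U = U
a implies (a and a) = U implies U = U  [not U or U]
a and (a implies (a and a)) = U and U = U
U ∉ {True}.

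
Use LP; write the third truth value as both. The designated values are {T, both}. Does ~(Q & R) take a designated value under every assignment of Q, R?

No

Countermodel: Q=T, R=T gives F, which is not designated.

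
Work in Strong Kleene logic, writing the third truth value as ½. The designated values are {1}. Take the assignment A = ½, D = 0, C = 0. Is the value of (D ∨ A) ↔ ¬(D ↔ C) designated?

D ∨ A = 0 ∨ ½ = ½
D ↔ C = 0 ↔ 0 = 1
¬(D ↔ C) = ¬1 = 0
(D ∨ A) ↔ ¬(D ↔ C) = ½ ↔ 0 = ½
½ ∉ {1}.

No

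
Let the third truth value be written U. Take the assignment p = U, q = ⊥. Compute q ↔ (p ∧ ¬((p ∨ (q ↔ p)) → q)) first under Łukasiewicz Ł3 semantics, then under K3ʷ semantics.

In Łukasiewicz Ł3: q ↔ p = ⊥ ↔ U = U  [1 − |0−½|]
p ∨ (q ↔ p) = U ∨ U = U
(p ∨ (q ↔ p)) → q = U → ⊥ = U
¬((p ∨ (q ↔ p)) → q) = ¬U = U
p ∧ ¬((p ∨ (q ↔ p)) → q) = U ∧ U = U
q ↔ (p ∧ ¬((p ∨ (q ↔ p)) → q)) = ⊥ ↔ U = U
In K3ʷ: q ↔ p = ⊥ ↔ U = U
p ∨ (q ↔ p) = U ∨ U = U
(p ∨ (q ↔ p)) → q = U → ⊥ = U  [any arg is the third value ⇒ result is the third value]
¬((p ∨ (q ↔ p)) → q) = ¬U = U
p ∧ ¬((p ∨ (q ↔ p)) → q) = U ∧ U = U
q ↔ (p ∧ ¬((p ∨ (q ↔ p)) → q)) = ⊥ ↔ U = U

U; U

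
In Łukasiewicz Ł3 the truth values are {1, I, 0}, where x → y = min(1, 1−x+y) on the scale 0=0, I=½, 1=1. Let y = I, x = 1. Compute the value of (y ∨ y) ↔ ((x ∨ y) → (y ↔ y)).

I

y ∨ y = I ∨ I = I
x ∨ y = 1 ∨ I = 1
y ↔ y = I ↔ I = 1
(x ∨ y) → (y ↔ y) = 1 → 1 = 1
(y ∨ y) ↔ ((x ∨ y) → (y ↔ y)) = I ↔ 1 = I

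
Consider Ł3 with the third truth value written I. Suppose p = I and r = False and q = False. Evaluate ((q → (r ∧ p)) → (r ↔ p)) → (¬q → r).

I

r ∧ p = False ∧ I = False
q → (r ∧ p) = False → False = True
r ↔ p = False ↔ I = I  [1 − |0−½|]
(q → (r ∧ p)) → (r ↔ p) = True → I = I
¬q = ¬False = True
¬q → r = True → False = False
((q → (r ∧ p)) → (r ↔ p)) → (¬q → r) = I → False = I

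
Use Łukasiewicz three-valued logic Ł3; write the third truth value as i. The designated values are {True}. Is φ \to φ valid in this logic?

Every assignment of φ over {True, i, False} gives a value in {True}.
In particular, with φ=i: φ \to φ = True.

Yes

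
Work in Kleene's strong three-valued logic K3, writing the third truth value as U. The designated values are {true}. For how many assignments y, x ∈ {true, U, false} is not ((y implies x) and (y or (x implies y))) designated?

2

Designated under: (y=true, x=false); (y=false, x=true).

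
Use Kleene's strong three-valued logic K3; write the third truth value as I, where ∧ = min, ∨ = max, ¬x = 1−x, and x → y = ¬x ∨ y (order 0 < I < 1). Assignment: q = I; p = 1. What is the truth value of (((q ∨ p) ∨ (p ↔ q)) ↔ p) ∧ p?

1

q ∨ p = I ∨ 1 = 1
p ↔ q = 1 ↔ I = I
(q ∨ p) ∨ (p ↔ q) = 1 ∨ I = 1
((q ∨ p) ∨ (p ↔ q)) ↔ p = 1 ↔ 1 = 1
(((q ∨ p) ∨ (p ↔ q)) ↔ p) ∧ p = 1 ∧ 1 = 1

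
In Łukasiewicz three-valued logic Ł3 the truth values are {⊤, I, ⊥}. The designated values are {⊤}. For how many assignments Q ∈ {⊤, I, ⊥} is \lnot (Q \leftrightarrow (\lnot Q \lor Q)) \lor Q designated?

2

Q=⊤: ⊤ ✓
Q=I: I ·
Q=⊥: ⊤ ✓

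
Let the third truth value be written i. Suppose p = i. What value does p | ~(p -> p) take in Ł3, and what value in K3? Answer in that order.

i; i

In Ł3: p -> p = i -> i = T
~(p -> p) = ~T = F
p | ~(p -> p) = i | F = i
In K3: p -> p = i -> i = i  [~i | i]
~(p -> p) = ~i = i
p | ~(p -> p) = i | i = i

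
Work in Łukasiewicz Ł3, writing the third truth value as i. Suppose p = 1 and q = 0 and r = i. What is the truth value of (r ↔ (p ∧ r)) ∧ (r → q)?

i

p ∧ r = 1 ∧ i = i
r ↔ (p ∧ r) = i ↔ i = 1  [1 − |½−½|]
r → q = i → 0 = i
(r ↔ (p ∧ r)) ∧ (r → q) = 1 ∧ i = i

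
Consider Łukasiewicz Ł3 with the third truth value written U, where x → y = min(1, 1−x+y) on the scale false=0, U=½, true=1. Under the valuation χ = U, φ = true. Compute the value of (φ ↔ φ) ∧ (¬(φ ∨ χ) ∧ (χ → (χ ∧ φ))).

false

φ ↔ φ = true ↔ true = true
φ ∨ χ = true ∨ U = true
¬(φ ∨ χ) = ¬true = false
χ ∧ φ = U ∧ true = U
χ → (χ ∧ φ) = U → U = true  [min(1, 1−½+½)]
¬(φ ∨ χ) ∧ (χ → (χ ∧ φ)) = false ∧ true = false
(φ ↔ φ) ∧ (¬(φ ∨ χ) ∧ (χ → (χ ∧ φ))) = true ∧ false = false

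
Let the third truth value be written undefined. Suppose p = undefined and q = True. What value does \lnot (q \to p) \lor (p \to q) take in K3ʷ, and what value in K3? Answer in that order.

undefined; True

In K3ʷ: q \to p = True \to undefined = undefined  [any arg is the third value ⇒ result is the third value]
\lnot (q \to p) = \lnot undefined = undefined
p \to q = undefined \to True = undefined
\lnot (q \to p) \lor (p \to q) = undefined \lor undefined = undefined
In K3: q \to p = True \to undefined = undefined  [\lnot True \lor undefined]
\lnot (q \to p) = \lnot undefined = undefined
p \to q = undefined \to True = True
\lnot (q \to p) \lor (p \to q) = undefined \lor True = True
They differ because K3ʷ and K3 treat undefined differently under the binary connectives.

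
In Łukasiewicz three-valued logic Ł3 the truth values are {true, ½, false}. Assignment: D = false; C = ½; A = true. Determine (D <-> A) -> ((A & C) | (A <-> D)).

true

D <-> A = false <-> true = false
A & C = true & ½ = ½
A <-> D = true <-> false = false
(A & C) | (A <-> D) = ½ | false = ½
(D <-> A) -> ((A & C) | (A <-> D)) = false -> ½ = true  [min(1, 1−0+½)]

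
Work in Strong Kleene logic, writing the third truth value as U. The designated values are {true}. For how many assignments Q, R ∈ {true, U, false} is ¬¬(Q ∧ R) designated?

1

Designated under: (Q=true, R=true).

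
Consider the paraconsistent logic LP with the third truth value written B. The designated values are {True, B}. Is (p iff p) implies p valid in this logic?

Countermodel: p=False gives False, which is not designated.

No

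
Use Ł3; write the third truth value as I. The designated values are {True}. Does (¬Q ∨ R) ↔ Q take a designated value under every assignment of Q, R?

No

Countermodel: Q=True, R=I gives I, which is not designated.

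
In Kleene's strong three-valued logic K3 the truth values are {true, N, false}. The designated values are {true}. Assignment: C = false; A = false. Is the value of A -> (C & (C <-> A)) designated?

C <-> A = false <-> false = true
C & (C <-> A) = false & true = false
A -> (C & (C <-> A)) = false -> false = true
true ∈ {true}.

Yes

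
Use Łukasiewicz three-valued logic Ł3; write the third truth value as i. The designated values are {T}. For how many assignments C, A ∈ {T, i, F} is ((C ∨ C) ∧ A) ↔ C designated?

6

Of the 9 assignments, 6 give a value in {T}.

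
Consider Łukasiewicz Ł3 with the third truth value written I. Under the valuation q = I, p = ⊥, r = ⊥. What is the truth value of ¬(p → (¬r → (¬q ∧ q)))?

⊥

¬r = ¬⊥ = ⊤
¬q = ¬I = I
¬q ∧ q = I ∧ I = I
¬r → (¬q ∧ q) = ⊤ → I = I  [min(1, 1−1+½)]
p → (¬r → (¬q ∧ q)) = ⊥ → I = ⊤
¬(p → (¬r → (¬q ∧ q))) = ¬⊤ = ⊥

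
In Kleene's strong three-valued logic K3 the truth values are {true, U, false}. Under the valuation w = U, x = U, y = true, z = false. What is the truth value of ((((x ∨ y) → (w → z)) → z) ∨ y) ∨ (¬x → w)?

x ∨ y = U ∨ true = true
w → z = U → false = U  [¬U ∨ false]
(x ∨ y) → (w → z) = true → U = U
((x ∨ y) → (w → z)) → z = U → false = U
(((x ∨ y) → (w → z)) → z) ∨ y = U ∨ true = true
¬x = ¬U = U
¬x → w = U → U = U
((((x ∨ y) → (w → z)) → z) ∨ y) ∨ (¬x → w) = true ∨ U = true

true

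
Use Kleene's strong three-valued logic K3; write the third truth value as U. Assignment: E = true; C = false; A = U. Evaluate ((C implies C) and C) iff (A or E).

C implies C = false implies false = true
(C implies C) and C = true and false = false
A or E = U or true = true
((C implies C) and C) iff (A or E) = false iff true = false

false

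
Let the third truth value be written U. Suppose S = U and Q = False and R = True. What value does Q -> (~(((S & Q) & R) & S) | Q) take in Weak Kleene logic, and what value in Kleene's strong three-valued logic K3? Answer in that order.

In Weak Kleene logic: S & Q = U & False = U
(S & Q) & R = U & True = U
((S & Q) & R) & S = U & U = U
~(((S & Q) & R) & S) = ~U = U
~(((S & Q) & R) & S) | Q = U | False = U
Q -> (~(((S & Q) & R) & S) | Q) = False -> U = U  [any arg is the third value ⇒ result is the third value]
In Kleene's strong three-valued logic K3: S & Q = U & False = False
(S & Q) & R = False & True = False
((S & Q) & R) & S = False & U = False
~(((S & Q) & R) & S) = ~False = True
~(((S & Q) & R) & S) | Q = True | False = True
Q -> (~(((S & Q) & R) & S) | Q) = False -> True = True
They differ because Weak Kleene logic and Kleene's strong three-valued logic K3 treat U differently under the binary connectives.

U; True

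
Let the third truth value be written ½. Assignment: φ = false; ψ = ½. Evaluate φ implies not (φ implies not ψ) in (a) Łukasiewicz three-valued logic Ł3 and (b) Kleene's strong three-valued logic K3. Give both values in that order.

true; true

In Łukasiewicz three-valued logic Ł3: not ψ = not ½ = ½
φ implies not ψ = false implies ½ = true  [min(1, 1−0+½)]
not (φ implies not ψ) = not true = false
φ implies not (φ implies not ψ) = false implies false = true
In Kleene's strong three-valued logic K3: not ψ = not ½ = ½
φ implies not ψ = false implies ½ = true  [not false or ½]
not (φ implies not ψ) = not true = false
φ implies not (φ implies not ψ) = false implies false = true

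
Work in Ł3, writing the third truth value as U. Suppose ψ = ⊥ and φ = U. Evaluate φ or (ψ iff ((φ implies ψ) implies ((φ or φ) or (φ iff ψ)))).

U

φ implies ψ = U implies ⊥ = U  [min(1, 1−½+0)]
φ or φ = U or U = U
φ iff ψ = U iff ⊥ = U
(φ or φ) or (φ iff ψ) = U or U = U
(φ implies ψ) implies ((φ or φ) or (φ iff ψ)) = U implies U = ⊤
ψ iff ((φ implies ψ) implies ((φ or φ) or (φ iff ψ))) = ⊥ iff ⊤ = ⊥
φ or (ψ iff ((φ implies ψ) implies ((φ or φ) or (φ iff ψ)))) = U or ⊥ = U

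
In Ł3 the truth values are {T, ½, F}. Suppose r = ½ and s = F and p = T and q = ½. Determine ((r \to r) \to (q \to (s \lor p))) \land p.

T

r \to r = ½ \to ½ = T  [min(1, 1−½+½)]
s \lor p = F \lor T = T
q \to (s \lor p) = ½ \to T = T
(r \to r) \to (q \to (s \lor p)) = T \to T = T
((r \to r) \to (q \to (s \lor p))) \land p = T \land T = T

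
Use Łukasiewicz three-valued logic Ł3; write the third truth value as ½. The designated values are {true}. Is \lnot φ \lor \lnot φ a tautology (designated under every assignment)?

No

Countermodel: φ=true gives false, which is not designated.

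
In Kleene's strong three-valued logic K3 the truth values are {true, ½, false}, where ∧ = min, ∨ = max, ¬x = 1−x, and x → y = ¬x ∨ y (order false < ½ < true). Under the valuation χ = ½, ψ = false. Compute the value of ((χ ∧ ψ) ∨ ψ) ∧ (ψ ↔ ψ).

false

χ ∧ ψ = ½ ∧ false = false
(χ ∧ ψ) ∨ ψ = false ∨ false = false
ψ ↔ ψ = false ↔ false = true
((χ ∧ ψ) ∨ ψ) ∧ (ψ ↔ ψ) = false ∧ true = false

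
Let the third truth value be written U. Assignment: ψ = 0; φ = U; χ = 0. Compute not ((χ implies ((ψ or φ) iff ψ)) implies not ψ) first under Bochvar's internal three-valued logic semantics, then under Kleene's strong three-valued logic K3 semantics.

U; 0

In Bochvar's internal three-valued logic: ψ or φ = 0 or U = U
(ψ or φ) iff ψ = U iff 0 = U
χ implies ((ψ or φ) iff ψ) = 0 implies U = U
not ψ = not 0 = 1
(χ implies ((ψ or φ) iff ψ)) implies not ψ = U implies 1 = U
not ((χ implies ((ψ or φ) iff ψ)) implies not ψ) = not U = U
In Kleene's strong three-valued logic K3: ψ or φ = 0 or U = U
(ψ or φ) iff ψ = U iff 0 = U
χ implies ((ψ or φ) iff ψ) = 0 implies U = 1  [not 0 or U]
not ψ = not 0 = 1
(χ implies ((ψ or φ) iff ψ)) implies not ψ = 1 implies 1 = 1
not ((χ implies ((ψ or φ) iff ψ)) implies not ψ) = not 1 = 0
They differ because Bochvar's internal three-valued logic and Kleene's strong three-valued logic K3 treat U differently under the binary connectives.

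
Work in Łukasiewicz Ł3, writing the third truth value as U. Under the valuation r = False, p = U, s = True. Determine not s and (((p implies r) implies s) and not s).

not s = not True = False
p implies r = U implies False = U  [min(1, 1−½+0)]
(p implies r) implies s = U implies True = True
not s = not True = False
((p implies r) implies s) and not s = True and False = False
not s and (((p implies r) implies s) and not s) = False and False = False

False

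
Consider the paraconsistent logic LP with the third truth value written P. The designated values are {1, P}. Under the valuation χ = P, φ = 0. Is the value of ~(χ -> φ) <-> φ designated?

Yes

χ -> φ = P -> 0 = P  [~P | 0]
~(χ -> φ) = ~P = P
~(χ -> φ) <-> φ = P <-> 0 = P
P ∈ {1, P}.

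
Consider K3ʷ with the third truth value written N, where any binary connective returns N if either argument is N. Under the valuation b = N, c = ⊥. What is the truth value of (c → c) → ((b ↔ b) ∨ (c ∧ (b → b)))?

N

c → c = ⊥ → ⊥ = ⊤
b ↔ b = N ↔ N = N
b → b = N → N = N  [any arg is the third value ⇒ result is the third value]
c ∧ (b → b) = ⊥ ∧ N = N
(b ↔ b) ∨ (c ∧ (b → b)) = N ∨ N = N
(c → c) → ((b ↔ b) ∨ (c ∧ (b → b))) = ⊤ → N = N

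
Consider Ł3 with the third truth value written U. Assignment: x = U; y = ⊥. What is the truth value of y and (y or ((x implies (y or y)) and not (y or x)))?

y or y = ⊥ or ⊥ = ⊥
x implies (y or y) = U implies ⊥ = U  [min(1, 1−½+0)]
y or x = ⊥ or U = U
not (y or x) = not U = U
(x implies (y or y)) and not (y or x) = U and U = U
y or ((x implies (y or y)) and not (y or x)) = ⊥ or U = U
y and (y or ((x implies (y or y)) and not (y or x))) = ⊥ and U = ⊥

⊥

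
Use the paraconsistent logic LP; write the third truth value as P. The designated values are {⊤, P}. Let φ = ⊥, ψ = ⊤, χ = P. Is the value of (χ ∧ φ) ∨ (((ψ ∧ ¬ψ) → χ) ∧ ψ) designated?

Yes

χ ∧ φ = P ∧ ⊥ = ⊥
¬ψ = ¬⊤ = ⊥
ψ ∧ ¬ψ = ⊤ ∧ ⊥ = ⊥
(ψ ∧ ¬ψ) → χ = ⊥ → P = ⊤  [¬⊥ ∨ P]
((ψ ∧ ¬ψ) → χ) ∧ ψ = ⊤ ∧ ⊤ = ⊤
(χ ∧ φ) ∨ (((ψ ∧ ¬ψ) → χ) ∧ ψ) = ⊥ ∨ ⊤ = ⊤
⊤ ∈ {⊤, P}.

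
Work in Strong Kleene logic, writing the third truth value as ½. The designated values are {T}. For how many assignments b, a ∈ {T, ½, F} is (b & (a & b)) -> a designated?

7

Of the 9 assignments, 7 give a value in {T}.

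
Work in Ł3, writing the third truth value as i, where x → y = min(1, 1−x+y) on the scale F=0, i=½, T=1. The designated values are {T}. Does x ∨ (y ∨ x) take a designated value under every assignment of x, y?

No

Countermodel: x=i, y=i gives i, which is not designated.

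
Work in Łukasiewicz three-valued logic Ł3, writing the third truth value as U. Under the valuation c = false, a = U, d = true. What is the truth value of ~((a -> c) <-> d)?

U

a -> c = U -> false = U  [min(1, 1−½+0)]
(a -> c) <-> d = U <-> true = U
~((a -> c) <-> d) = ~U = U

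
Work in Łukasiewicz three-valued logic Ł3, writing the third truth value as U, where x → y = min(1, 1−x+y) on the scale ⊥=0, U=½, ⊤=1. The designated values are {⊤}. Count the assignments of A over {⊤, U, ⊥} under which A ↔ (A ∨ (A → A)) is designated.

A=⊤: ⊤ ✓
A=U: U ·
A=⊥: ⊥ ·

1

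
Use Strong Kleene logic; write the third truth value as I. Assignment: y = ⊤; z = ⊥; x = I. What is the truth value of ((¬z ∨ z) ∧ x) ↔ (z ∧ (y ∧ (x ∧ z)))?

I

¬z = ¬⊥ = ⊤
¬z ∨ z = ⊤ ∨ ⊥ = ⊤
(¬z ∨ z) ∧ x = ⊤ ∧ I = I
x ∧ z = I ∧ ⊥ = ⊥
y ∧ (x ∧ z) = ⊤ ∧ ⊥ = ⊥
z ∧ (y ∧ (x ∧ z)) = ⊥ ∧ ⊥ = ⊥
((¬z ∨ z) ∧ x) ↔ (z ∧ (y ∧ (x ∧ z))) = I ↔ ⊥ = I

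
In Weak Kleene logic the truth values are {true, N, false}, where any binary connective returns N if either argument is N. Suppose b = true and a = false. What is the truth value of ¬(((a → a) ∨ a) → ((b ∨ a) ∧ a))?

true

a → a = false → false = true
(a → a) ∨ a = true ∨ false = true
b ∨ a = true ∨ false = true
(b ∨ a) ∧ a = true ∧ false = false
((a → a) ∨ a) → ((b ∨ a) ∧ a) = true → false = false
¬(((a → a) ∨ a) → ((b ∨ a) ∧ a)) = ¬false = true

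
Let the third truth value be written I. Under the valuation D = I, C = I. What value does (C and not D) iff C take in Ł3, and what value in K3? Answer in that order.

In Ł3: not D = not I = I
C and not D = I and I = I
(C and not D) iff C = I iff I = ⊤  [1 − |½−½|]
In K3: not D = not I = I
C and not D = I and I = I
(C and not D) iff C = I iff I = I
They differ because Ł3 and K3 treat I differently under implication.

⊤; I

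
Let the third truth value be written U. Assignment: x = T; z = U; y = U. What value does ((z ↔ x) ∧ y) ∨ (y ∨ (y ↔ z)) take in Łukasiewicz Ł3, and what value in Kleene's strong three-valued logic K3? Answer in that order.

T; U

In Łukasiewicz Ł3: z ↔ x = U ↔ T = U  [1 − |½−1|]
(z ↔ x) ∧ y = U ∧ U = U
y ↔ z = U ↔ U = T
y ∨ (y ↔ z) = U ∨ T = T
((z ↔ x) ∧ y) ∨ (y ∨ (y ↔ z)) = U ∨ T = T
In Kleene's strong three-valued logic K3: z ↔ x = U ↔ T = U
(z ↔ x) ∧ y = U ∧ U = U
y ↔ z = U ↔ U = U
y ∨ (y ↔ z) = U ∨ U = U
((z ↔ x) ∧ y) ∨ (y ∨ (y ↔ z)) = U ∨ U = U
They differ because Łukasiewicz Ł3 and Kleene's strong three-valued logic K3 treat U differently under implication.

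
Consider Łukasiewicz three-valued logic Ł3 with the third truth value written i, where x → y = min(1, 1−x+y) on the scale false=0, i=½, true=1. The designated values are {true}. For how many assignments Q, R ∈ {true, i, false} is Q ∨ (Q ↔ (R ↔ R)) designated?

Designated under: (Q=true, R=true); (Q=true, R=i); (Q=true, R=false).

3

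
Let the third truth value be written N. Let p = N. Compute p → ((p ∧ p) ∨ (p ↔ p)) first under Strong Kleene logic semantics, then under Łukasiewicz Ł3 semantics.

In Strong Kleene logic: p ∧ p = N ∧ N = N
p ↔ p = N ↔ N = N
(p ∧ p) ∨ (p ↔ p) = N ∨ N = N
p → ((p ∧ p) ∨ (p ↔ p)) = N → N = N
In Łukasiewicz Ł3: p ∧ p = N ∧ N = N
p ↔ p = N ↔ N = True  [1 − |½−½|]
(p ∧ p) ∨ (p ↔ p) = N ∨ True = True
p → ((p ∧ p) ∨ (p ↔ p)) = N → True = True
They differ because Strong Kleene logic and Łukasiewicz Ł3 treat N differently under implication.

N; True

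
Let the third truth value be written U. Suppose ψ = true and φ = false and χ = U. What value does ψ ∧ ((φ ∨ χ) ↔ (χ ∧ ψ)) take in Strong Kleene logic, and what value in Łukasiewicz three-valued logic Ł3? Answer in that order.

U; true

In Strong Kleene logic: φ ∨ χ = false ∨ U = U
χ ∧ ψ = U ∧ true = U
(φ ∨ χ) ↔ (χ ∧ ψ) = U ↔ U = U
ψ ∧ ((φ ∨ χ) ↔ (χ ∧ ψ)) = true ∧ U = U
In Łukasiewicz three-valued logic Ł3: φ ∨ χ = false ∨ U = U
χ ∧ ψ = U ∧ true = U
(φ ∨ χ) ↔ (χ ∧ ψ) = U ↔ U = true  [1 − |½−½|]
ψ ∧ ((φ ∨ χ) ↔ (χ ∧ ψ)) = true ∧ true = true
They differ because Strong Kleene logic and Łukasiewicz three-valued logic Ł3 treat U differently under implication.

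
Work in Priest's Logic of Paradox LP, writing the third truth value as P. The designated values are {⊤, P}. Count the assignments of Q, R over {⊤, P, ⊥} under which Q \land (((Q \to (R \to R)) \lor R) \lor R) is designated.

6

Of the 9 assignments, 6 give a value in {⊤, P}.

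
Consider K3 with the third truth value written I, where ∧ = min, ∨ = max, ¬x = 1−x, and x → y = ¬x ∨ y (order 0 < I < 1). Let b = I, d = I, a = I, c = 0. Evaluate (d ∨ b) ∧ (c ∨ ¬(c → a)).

0

d ∨ b = I ∨ I = I
c → a = 0 → I = 1  [¬0 ∨ I]
¬(c → a) = ¬1 = 0
c ∨ ¬(c → a) = 0 ∨ 0 = 0
(d ∨ b) ∧ (c ∨ ¬(c → a)) = I ∧ 0 = 0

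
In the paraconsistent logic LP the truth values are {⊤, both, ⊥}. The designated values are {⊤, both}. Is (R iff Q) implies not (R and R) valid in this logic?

No

Countermodel: R=⊤, Q=⊤ gives ⊥, which is not designated.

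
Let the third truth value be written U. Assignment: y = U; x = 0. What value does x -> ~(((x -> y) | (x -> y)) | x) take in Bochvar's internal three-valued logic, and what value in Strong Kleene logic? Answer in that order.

In Bochvar's internal three-valued logic: x -> y = 0 -> U = U
x -> y = 0 -> U = U
(x -> y) | (x -> y) = U | U = U
((x -> y) | (x -> y)) | x = U | 0 = U
~(((x -> y) | (x -> y)) | x) = ~U = U
x -> ~(((x -> y) | (x -> y)) | x) = 0 -> U = U
In Strong Kleene logic: x -> y = 0 -> U = 1  [~0 | U]
x -> y = 0 -> U = 1
(x -> y) | (x -> y) = 1 | 1 = 1
((x -> y) | (x -> y)) | x = 1 | 0 = 1
~(((x -> y) | (x -> y)) | x) = ~1 = 0
x -> ~(((x -> y) | (x -> y)) | x) = 0 -> 0 = 1
They differ because Bochvar's internal three-valued logic and Strong Kleene logic treat U differently under the binary connectives.

U; 1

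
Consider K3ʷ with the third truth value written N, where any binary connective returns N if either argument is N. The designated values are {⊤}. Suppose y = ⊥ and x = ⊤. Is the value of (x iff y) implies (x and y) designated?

x iff y = ⊤ iff ⊥ = ⊥
x and y = ⊤ and ⊥ = ⊥
(x iff y) implies (x and y) = ⊥ implies ⊥ = ⊤
⊤ ∈ {⊤}.

Yes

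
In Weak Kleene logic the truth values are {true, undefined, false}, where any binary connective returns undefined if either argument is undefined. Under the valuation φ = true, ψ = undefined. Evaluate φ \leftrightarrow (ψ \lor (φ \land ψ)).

undefined

φ \land ψ = true \land undefined = undefined
ψ \lor (φ \land ψ) = undefined \lor undefined = undefined
φ \leftrightarrow (ψ \lor (φ \land ψ)) = true \leftrightarrow undefined = undefined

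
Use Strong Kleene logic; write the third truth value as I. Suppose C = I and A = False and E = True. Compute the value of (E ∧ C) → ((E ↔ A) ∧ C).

I

E ∧ C = True ∧ I = I
E ↔ A = True ↔ False = False
(E ↔ A) ∧ C = False ∧ I = False
(E ∧ C) → ((E ↔ A) ∧ C) = I → False = I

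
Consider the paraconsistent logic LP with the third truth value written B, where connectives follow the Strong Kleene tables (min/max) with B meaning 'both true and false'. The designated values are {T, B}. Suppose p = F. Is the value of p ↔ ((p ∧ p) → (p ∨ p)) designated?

No

p ∧ p = F ∧ F = F
p ∨ p = F ∨ F = F
(p ∧ p) → (p ∨ p) = F → F = T
p ↔ ((p ∧ p) → (p ∨ p)) = F ↔ T = F
F ∉ {T, B}.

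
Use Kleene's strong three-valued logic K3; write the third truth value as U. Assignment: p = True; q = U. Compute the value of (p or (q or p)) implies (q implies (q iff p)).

q or p = U or True = True
p or (q or p) = True or True = True
q iff p = U iff True = U
q implies (q iff p) = U implies U = U
(p or (q or p)) implies (q implies (q iff p)) = True implies U = U

U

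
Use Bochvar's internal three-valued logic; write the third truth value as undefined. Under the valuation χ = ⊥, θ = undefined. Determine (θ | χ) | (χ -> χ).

undefined

θ | χ = undefined | ⊥ = undefined
χ -> χ = ⊥ -> ⊥ = ⊤
(θ | χ) | (χ -> χ) = undefined | ⊤ = undefined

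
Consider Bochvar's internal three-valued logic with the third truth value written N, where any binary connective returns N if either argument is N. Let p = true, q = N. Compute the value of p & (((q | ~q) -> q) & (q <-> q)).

~q = ~N = N
q | ~q = N | N = N
(q | ~q) -> q = N -> N = N  [any arg is the third value ⇒ result is the third value]
q <-> q = N <-> N = N
((q | ~q) -> q) & (q <-> q) = N & N = N
p & (((q | ~q) -> q) & (q <-> q)) = true & N = N

N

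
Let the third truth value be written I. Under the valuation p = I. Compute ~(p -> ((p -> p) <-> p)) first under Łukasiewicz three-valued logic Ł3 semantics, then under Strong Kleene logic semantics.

In Łukasiewicz three-valued logic Ł3: p -> p = I -> I = true  [min(1, 1−½+½)]
(p -> p) <-> p = true <-> I = I
p -> ((p -> p) <-> p) = I -> I = true
~(p -> ((p -> p) <-> p)) = ~true = false
In Strong Kleene logic: p -> p = I -> I = I  [~I | I]
(p -> p) <-> p = I <-> I = I
p -> ((p -> p) <-> p) = I -> I = I
~(p -> ((p -> p) <-> p)) = ~I = I
They differ because Łukasiewicz three-valued logic Ł3 and Strong Kleene logic treat I differently under implication.

false; I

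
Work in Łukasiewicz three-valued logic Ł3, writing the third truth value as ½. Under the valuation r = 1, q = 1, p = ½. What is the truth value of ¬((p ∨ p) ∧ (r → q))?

½

p ∨ p = ½ ∨ ½ = ½
r → q = 1 → 1 = 1
(p ∨ p) ∧ (r → q) = ½ ∧ 1 = ½
¬((p ∨ p) ∧ (r → q)) = ¬½ = ½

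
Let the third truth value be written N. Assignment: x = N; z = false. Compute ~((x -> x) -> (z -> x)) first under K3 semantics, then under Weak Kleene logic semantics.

In K3: x -> x = N -> N = N
z -> x = false -> N = true
(x -> x) -> (z -> x) = N -> true = true
~((x -> x) -> (z -> x)) = ~true = false
In Weak Kleene logic: x -> x = N -> N = N  [any arg is the third value ⇒ result is the third value]
z -> x = false -> N = N
(x -> x) -> (z -> x) = N -> N = N
~((x -> x) -> (z -> x)) = ~N = N
They differ because K3 and Weak Kleene logic treat N differently under the binary connectives.

false; N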